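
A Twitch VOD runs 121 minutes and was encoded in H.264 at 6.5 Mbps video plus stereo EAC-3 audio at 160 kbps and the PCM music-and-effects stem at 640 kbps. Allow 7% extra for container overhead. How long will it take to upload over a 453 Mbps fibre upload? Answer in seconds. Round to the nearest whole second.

125 seconds

121 min = 7260 s
Audio total: 160 + 640 = 800 kbps = 0.800 Mbps.
Total bitrate: 7.300 Mbps.
File: 7.300 Mbps × 7260 s = 52998.0 Mb.
With 7% container overhead: ×1.07. → 56707.9 Mb.
At 453 Mbps: 56707.9 / 453 = 125.2 s ≈ 125 seconds.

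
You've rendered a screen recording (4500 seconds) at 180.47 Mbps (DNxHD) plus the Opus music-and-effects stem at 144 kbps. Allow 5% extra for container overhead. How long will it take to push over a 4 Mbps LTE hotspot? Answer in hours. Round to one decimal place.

Audio: 144 kbps = 0.144 Mbps.
Total bitrate: 180.614 Mbps.
File: 180.614 Mbps × 4500 s = 812763.0 Mb.
With 5% container overhead: ×1.05. → 853401.2 Mb.
At 4 Mbps: 853401.2 / 4 = 213350.3 s ≈ 59.3 hours.

59.3 hours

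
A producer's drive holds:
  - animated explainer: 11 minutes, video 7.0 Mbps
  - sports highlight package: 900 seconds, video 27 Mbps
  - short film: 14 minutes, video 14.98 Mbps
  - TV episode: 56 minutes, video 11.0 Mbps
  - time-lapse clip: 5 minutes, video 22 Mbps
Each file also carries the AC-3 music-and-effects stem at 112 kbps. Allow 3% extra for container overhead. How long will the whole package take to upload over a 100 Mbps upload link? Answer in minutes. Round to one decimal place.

Audio: 112 kbps = 0.112 Mbps.
animated explainer: 7.112 Mbps × 660 s × 1.03 = 4834.7 Mb
sports highlight package: 27.112 Mbps × 900 s × 1.03 = 25132.8 Mb
short film: 15.092 Mbps × 840 s × 1.03 = 13057.6 Mb
TV episode: 11.112 Mbps × 3360 s × 1.03 = 38456.4 Mb
time-lapse clip: 22.112 Mbps × 300 s × 1.03 = 6832.6 Mb
Total: 88314.2 Mb = 11039.3 MB.
At 100 Mbps: 88314.2 / 100 = 883 s ≈ 14.7 minutes.

14.7 minutes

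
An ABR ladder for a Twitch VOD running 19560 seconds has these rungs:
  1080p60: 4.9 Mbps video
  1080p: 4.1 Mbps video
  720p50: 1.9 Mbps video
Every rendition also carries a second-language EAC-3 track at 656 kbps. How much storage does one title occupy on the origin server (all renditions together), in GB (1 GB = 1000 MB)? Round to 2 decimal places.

31.46 GB

Audio: 656 kbps = 0.656 Mbps.
Sum of rendition bitrates: (4.9+0.656) + (4.1+0.656) + (1.9+0.656) = 12.868 Mbps.
× 19560 s = 251,698 Mb = 31,462 MB = 31.46 GB.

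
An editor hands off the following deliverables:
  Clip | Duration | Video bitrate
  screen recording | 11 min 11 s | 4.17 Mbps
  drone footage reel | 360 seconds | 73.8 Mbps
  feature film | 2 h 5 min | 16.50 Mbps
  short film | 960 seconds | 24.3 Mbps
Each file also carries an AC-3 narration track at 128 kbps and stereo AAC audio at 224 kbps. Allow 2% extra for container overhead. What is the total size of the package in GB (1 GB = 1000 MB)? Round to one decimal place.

Audio total: 128 + 224 = 352 kbps = 0.352 Mbps.
screen recording: 4.522 Mbps × 671 s × 1.02 = 3094.9 Mb
drone footage reel: 74.152 Mbps × 360 s × 1.02 = 27228.6 Mb
feature film: 16.852 Mbps × 7500 s × 1.02 = 128917.8 Mb
short film: 24.652 Mbps × 960 s × 1.02 = 24139.2 Mb
Total: 183380.6 Mb = 22922.6 MB.
= 22.92 GB.

22.9 GB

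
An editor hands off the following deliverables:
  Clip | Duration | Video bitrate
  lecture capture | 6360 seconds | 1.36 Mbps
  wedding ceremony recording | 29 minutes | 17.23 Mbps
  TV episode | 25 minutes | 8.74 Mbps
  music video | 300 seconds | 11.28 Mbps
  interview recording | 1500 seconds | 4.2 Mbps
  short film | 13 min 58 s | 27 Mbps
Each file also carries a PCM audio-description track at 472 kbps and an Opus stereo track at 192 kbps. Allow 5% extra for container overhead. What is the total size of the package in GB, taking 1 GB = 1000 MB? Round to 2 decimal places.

12.10 GB

Audio total: 472 + 192 = 664 kbps = 0.664 Mbps.
lecture capture: 2.024 Mbps × 6360 s × 1.05 = 13516.3 Mb
wedding ceremony recording: 17.894 Mbps × 1740 s × 1.05 = 32692.3 Mb
TV episode: 9.404 Mbps × 1500 s × 1.05 = 14811.3 Mb
music video: 11.944 Mbps × 300 s × 1.05 = 3762.4 Mb
interview recording: 4.864 Mbps × 1500 s × 1.05 = 7660.8 Mb
short film: 27.664 Mbps × 838 s × 1.05 = 24341.6 Mb
Total: 96784.6 Mb = 12098.1 MB.
= 12.10 GB.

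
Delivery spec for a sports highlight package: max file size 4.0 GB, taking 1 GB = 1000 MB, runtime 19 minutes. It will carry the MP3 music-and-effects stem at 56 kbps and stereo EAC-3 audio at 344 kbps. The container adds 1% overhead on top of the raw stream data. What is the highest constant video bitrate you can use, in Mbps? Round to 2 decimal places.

27.39 Mbps

Budget: 4.0 GB = 32000.0 Mb.
Stream payload after overhead: 32000.0 / 1.01 = 31683.2 Mb.
19 min = 1140 s
Total bitrate budget: 31683.2 Mb / 1140 s = 27.792 Mbps.
Audio total: 56 + 344 = 400 kbps = 0.400 Mbps.
Video: 27.792 − 0.400 = 27.392 Mbps.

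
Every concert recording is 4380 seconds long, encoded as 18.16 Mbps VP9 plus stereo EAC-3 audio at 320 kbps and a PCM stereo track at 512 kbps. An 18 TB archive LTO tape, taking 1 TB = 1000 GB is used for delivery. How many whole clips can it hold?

1731

Audio total: 320 + 512 = 832 kbps = 0.832 Mbps.
Total bitrate: 18.992 Mbps.
Per item: 18.992 Mbps × 4380 s = 83,185 Mb = 10,398 MB.
Capacity: 18 TB = 144,000,000 Mb; 1731.08 items → 1731 complete.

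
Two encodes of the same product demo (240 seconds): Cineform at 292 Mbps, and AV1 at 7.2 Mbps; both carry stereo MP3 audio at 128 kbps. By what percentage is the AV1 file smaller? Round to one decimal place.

Audio: 128 kbps = 0.128 Mbps.
Cineform: 292.128 Mbps × 240 s = 70110.7 Mb = 8.162 GiB.
AV1: 7.328 Mbps × 240 s = 1758.7 Mb = 0.205 GiB.
Reduction: (1 − 0.205/8.162) × 100 = 97.49%.

97.5%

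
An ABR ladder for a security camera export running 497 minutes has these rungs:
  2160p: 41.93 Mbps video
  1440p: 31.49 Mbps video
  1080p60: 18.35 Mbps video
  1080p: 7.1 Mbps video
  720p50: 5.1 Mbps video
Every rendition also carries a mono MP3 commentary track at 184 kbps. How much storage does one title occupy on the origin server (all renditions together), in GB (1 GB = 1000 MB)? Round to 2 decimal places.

390.98 GB

497 min = 29820 s
Audio: 184 kbps = 0.184 Mbps.
Sum of rendition bitrates: (41.93+0.184) + (31.49+0.184) + (18.35+0.184) + (7.1+0.184) + (5.1+0.184) = 104.890 Mbps.
× 29820 s = 3,127,820 Mb = 390,977 MB = 391.0 GB.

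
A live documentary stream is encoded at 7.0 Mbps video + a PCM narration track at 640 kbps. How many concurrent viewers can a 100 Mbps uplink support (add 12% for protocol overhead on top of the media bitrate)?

Audio: 640 kbps = 0.640 Mbps.
Per-viewer media rate: 7.640 Mbps.
On the wire with 12% overhead: 8.557 Mbps.
100 Mbps = 100.0 Mbps; 100.0 / 8.557 = 11.69 → 11 viewers.

11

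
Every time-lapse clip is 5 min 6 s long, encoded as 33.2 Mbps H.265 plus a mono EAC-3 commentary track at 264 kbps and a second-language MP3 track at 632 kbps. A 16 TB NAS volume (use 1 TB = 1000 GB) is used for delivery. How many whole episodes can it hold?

12268

5 min 6 s = 306 s
Audio total: 264 + 632 = 896 kbps = 0.896 Mbps.
Total bitrate: 34.096 Mbps.
Per item: 34.096 Mbps × 306 s = 10,433 Mb = 1,304 MB.
Capacity: 16 TB = 128,000,000 Mb; 12268.32 items → 12268 complete.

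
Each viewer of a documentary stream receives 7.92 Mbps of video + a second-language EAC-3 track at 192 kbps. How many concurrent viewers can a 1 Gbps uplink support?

123

Audio: 192 kbps = 0.192 Mbps.
Per-viewer media rate: 8.112 Mbps.
1 Gbps = 1,000 Mbps; 1,000 / 8.112 = 123.27 → 123 viewers.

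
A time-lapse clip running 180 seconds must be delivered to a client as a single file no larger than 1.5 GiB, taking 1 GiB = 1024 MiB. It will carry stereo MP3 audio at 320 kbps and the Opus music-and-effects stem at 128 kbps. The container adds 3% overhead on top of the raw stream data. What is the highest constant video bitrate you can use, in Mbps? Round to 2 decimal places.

Budget: 1.5 GiB = 12884.9 Mb.
Stream payload after overhead: 12884.9 / 1.03 = 12509.6 Mb.
Total bitrate budget: 12509.6 Mb / 180 s = 69.498 Mbps.
Audio total: 320 + 128 = 448 kbps = 0.448 Mbps.
Video: 69.498 − 0.448 = 69.050 Mbps.

69.05 Mbps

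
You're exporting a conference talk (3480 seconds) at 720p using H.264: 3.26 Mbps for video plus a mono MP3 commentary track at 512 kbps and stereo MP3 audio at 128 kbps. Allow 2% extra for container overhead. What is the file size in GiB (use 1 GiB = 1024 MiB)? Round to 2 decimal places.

1.61 GiB

Audio total: 512 + 128 = 640 kbps = 0.640 Mbps.
Total bitrate: 3.26 + 0.640 = 3.900 Mbps.
Stream data: 3.900 Mbps × 3480 s = 13572.0 Mb.
With 2% container overhead: ×1.02.
13,843 Mb = 1,730,430,000 bytes ÷ 1,073,741,824 = 1.612 GiB.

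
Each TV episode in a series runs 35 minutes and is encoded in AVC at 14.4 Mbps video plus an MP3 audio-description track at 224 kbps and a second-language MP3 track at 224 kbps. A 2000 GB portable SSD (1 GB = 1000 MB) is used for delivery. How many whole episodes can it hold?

35 min = 2100 s
Audio total: 224 + 224 = 448 kbps = 0.448 Mbps.
Total bitrate: 14.848 Mbps.
Per item: 14.848 Mbps × 2100 s = 31,181 Mb = 3,898 MB.
Capacity: 2000 GB = 16,000,000 Mb; 513.14 items → 513 complete.

513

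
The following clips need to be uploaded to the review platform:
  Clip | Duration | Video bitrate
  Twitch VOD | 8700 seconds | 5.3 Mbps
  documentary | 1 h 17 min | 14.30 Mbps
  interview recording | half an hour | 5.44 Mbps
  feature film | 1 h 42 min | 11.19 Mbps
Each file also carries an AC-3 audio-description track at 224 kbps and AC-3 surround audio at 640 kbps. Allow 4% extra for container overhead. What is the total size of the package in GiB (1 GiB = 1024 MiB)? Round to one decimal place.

25.3 GiB

Audio total: 224 + 640 = 864 kbps = 0.864 Mbps.
Twitch VOD: 6.164 Mbps × 8700 s × 1.04 = 55771.9 Mb
documentary: 15.164 Mbps × 4620 s × 1.04 = 72860.0 Mb
interview recording: 6.304 Mbps × 1800 s × 1.04 = 11801.1 Mb
feature film: 12.054 Mbps × 6120 s × 1.04 = 76721.3 Mb
Total: 217154.2 Mb = 27144.3 MB.
= 25.28 GiB.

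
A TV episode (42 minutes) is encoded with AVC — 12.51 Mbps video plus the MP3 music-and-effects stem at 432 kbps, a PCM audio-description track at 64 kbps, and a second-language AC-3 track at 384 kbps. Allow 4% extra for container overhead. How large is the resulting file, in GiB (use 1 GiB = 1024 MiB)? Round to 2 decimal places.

42 min = 2520 s
Audio total: 432 + 64 + 384 = 880 kbps = 0.880 Mbps.
Total bitrate: 12.51 + 0.880 = 13.390 Mbps.
Stream data: 13.390 Mbps × 2520 s = 33742.8 Mb.
With 4% container overhead: ×1.04.
35,093 Mb = 4,386,564,000 bytes ÷ 1,073,741,824 = 4.085 GiB.

4.09 GiB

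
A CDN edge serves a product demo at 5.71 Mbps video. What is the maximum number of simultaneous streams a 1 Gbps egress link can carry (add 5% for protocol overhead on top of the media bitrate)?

166

On the wire with 5% overhead: 5.995 Mbps.
1 Gbps = 1,000 Mbps; 1,000 / 5.995 = 166.79 → 166 viewers.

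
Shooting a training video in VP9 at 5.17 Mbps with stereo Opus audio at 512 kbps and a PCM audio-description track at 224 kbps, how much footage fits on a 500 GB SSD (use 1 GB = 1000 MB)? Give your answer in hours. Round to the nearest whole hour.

188 hours

Audio total: 512 + 224 = 736 kbps = 0.736 Mbps.
Total bitrate: 5.17 + 0.736 = 5.906 Mbps.
Capacity: 500 GB = 4,000,000 Mb.
Recording time: 4,000,000 / 5.906 = 677,277 s ≈ 188 hours.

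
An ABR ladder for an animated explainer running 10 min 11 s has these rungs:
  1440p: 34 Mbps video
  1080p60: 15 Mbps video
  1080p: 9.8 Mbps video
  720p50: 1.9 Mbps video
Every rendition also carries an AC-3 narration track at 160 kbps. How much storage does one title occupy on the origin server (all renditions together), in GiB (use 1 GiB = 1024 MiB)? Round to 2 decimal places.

10 min 11 s = 611 s
Audio: 160 kbps = 0.160 Mbps.
Sum of rendition bitrates: (34+0.160) + (15+0.160) + (9.8+0.160) + (1.9+0.160) = 61.340 Mbps.
× 611 s = 37,479 Mb = 4,685 MB = 4.363 GiB.

4.36 GiB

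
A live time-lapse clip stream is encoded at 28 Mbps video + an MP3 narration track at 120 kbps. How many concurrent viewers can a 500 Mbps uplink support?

Audio: 120 kbps = 0.120 Mbps.
Per-viewer media rate: 28.120 Mbps.
500 Mbps = 500.0 Mbps; 500.0 / 28.120 = 17.78 → 17 viewers.

17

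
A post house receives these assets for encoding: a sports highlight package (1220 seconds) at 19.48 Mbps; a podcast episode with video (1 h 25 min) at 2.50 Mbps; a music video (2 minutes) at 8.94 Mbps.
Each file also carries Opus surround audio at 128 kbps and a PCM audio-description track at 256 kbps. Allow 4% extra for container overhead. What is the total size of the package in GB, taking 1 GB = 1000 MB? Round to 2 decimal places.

Audio total: 128 + 256 = 384 kbps = 0.384 Mbps.
sports highlight package: 19.864 Mbps × 1220 s × 1.04 = 25203.4 Mb
podcast episode with video: 2.884 Mbps × 5100 s × 1.04 = 15296.7 Mb
music video: 9.324 Mbps × 120 s × 1.04 = 1163.6 Mb
Total: 41663.8 Mb = 5208.0 MB.
= 5.208 GB.

5.21 GB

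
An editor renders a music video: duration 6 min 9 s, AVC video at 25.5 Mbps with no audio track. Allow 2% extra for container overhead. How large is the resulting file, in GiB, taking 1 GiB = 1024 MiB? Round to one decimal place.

1.1 GiB

6 min 9 s = 369 s
Total bitrate: 25.5 Mbps.
Stream data: 25.500 Mbps × 369 s = 9409.5 Mb.
With 2% container overhead: ×1.02.
9,598 Mb = 1,199,711,250 bytes ÷ 1,073,741,824 = 1.117 GiB.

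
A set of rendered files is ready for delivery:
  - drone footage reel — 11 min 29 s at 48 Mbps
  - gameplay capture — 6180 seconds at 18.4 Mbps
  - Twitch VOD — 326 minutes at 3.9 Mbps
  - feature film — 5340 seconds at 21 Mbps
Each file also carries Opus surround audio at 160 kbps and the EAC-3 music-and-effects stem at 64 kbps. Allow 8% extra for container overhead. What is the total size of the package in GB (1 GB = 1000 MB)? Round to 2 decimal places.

46.21 GB

Audio total: 160 + 64 = 224 kbps = 0.224 Mbps.
drone footage reel: 48.224 Mbps × 689 s × 1.08 = 35884.4 Mb
gameplay capture: 18.624 Mbps × 6180 s × 1.08 = 124304.0 Mb
Twitch VOD: 4.124 Mbps × 19560 s × 1.08 = 87118.7 Mb
feature film: 21.224 Mbps × 5340 s × 1.08 = 122403.1 Mb
Total: 369710.2 Mb = 46213.8 MB.
= 46.21 GB.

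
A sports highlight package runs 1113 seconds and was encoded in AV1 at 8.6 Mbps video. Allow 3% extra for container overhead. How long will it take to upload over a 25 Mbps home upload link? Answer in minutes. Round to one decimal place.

6.6 minutes

File: 8.600 Mbps × 1113 s = 9571.8 Mb.
With 3% container overhead: ×1.03. → 9859.0 Mb.
At 25 Mbps: 9859.0 / 25 = 394.4 s ≈ 6.57 minutes.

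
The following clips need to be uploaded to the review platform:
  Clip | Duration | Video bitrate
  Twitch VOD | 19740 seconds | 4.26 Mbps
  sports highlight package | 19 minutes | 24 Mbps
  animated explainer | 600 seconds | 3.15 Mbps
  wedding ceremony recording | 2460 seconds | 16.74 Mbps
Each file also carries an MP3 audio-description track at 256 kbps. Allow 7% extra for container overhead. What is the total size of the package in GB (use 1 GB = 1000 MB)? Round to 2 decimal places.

Audio: 256 kbps = 0.256 Mbps.
Twitch VOD: 4.516 Mbps × 19740 s × 1.07 = 95386.0 Mb
sports highlight package: 24.256 Mbps × 1140 s × 1.07 = 29587.5 Mb
animated explainer: 3.406 Mbps × 600 s × 1.07 = 2186.7 Mb
wedding ceremony recording: 16.996 Mbps × 2460 s × 1.07 = 44736.9 Mb
Total: 171897.0 Mb = 21487.1 MB.
= 21.49 GB.

21.49 GB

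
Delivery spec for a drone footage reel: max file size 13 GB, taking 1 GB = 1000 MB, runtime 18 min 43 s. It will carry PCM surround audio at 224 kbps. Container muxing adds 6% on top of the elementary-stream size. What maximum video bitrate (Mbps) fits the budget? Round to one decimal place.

87.1 Mbps

Budget: 13 GB = 104000.0 Mb.
Stream payload after overhead: 104000.0 / 1.06 = 98113.2 Mb.
18 min 43 s = 1123 s
Total bitrate budget: 98113.2 Mb / 1123 s = 87.367 Mbps.
Audio: 224 kbps = 0.224 Mbps.
Video: 87.367 − 0.224 = 87.143 Mbps.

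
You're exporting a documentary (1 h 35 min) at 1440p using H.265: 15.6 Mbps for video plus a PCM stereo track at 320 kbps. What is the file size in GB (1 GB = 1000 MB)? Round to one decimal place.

11.3 GB

1 h 35 min = 95 min = 5700 s
Audio: 320 kbps = 0.320 Mbps.
Total bitrate: 15.6 + 0.320 = 15.920 Mbps.
Stream data: 15.920 Mbps × 5700 s = 90744.0 Mb.
90,744 Mb ÷ 8 = 11,343 MB → 11.34 GB.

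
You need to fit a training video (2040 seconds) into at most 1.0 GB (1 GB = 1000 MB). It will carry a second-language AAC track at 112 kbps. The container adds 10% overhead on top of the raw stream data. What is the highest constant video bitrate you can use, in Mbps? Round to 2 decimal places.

Budget: 1.0 GB = 8000.0 Mb.
Stream payload after overhead: 8000.0 / 1.10 = 7272.7 Mb.
Total bitrate budget: 7272.7 Mb / 2040 s = 3.565 Mbps.
Audio: 112 kbps = 0.112 Mbps.
Video: 3.565 − 0.112 = 3.453 Mbps.

3.45 Mbps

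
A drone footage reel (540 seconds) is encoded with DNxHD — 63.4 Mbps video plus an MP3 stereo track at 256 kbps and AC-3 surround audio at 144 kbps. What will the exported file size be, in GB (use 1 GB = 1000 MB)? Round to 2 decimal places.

4.31 GB

Audio total: 256 + 144 = 400 kbps = 0.400 Mbps.
Total bitrate: 63.4 + 0.400 = 63.800 Mbps.
Stream data: 63.800 Mbps × 540 s = 34452.0 Mb.
34,452 Mb ÷ 8 = 4,306 MB → 4.306 GB.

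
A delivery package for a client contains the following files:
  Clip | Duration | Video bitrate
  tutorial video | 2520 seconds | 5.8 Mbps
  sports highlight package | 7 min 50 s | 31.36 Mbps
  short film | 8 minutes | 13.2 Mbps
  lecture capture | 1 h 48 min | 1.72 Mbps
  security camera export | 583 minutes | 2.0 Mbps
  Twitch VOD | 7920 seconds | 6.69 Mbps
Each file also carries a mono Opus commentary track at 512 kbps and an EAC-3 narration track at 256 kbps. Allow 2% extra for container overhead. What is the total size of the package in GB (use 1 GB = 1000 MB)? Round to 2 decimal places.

Audio total: 512 + 256 = 768 kbps = 0.768 Mbps.
tutorial video: 6.568 Mbps × 2520 s × 1.02 = 16882.4 Mb
sports highlight package: 32.128 Mbps × 470 s × 1.02 = 15402.2 Mb
short film: 13.968 Mbps × 480 s × 1.02 = 6838.7 Mb
lecture capture: 2.488 Mbps × 6480 s × 1.02 = 16444.7 Mb
security camera export: 2.768 Mbps × 34980 s × 1.02 = 98761.1 Mb
Twitch VOD: 7.458 Mbps × 7920 s × 1.02 = 60248.7 Mb
Total: 214577.8 Mb = 26822.2 MB.
= 26.82 GB.

26.82 GB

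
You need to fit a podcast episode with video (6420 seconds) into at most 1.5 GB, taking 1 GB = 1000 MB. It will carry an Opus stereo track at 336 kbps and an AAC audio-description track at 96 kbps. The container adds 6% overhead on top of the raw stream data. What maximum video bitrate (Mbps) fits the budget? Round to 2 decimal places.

1.33 Mbps

Budget: 1.5 GB = 12000.0 Mb.
Stream payload after overhead: 12000.0 / 1.06 = 11320.8 Mb.
Total bitrate budget: 11320.8 Mb / 6420 s = 1.763 Mbps.
Audio total: 336 + 96 = 432 kbps = 0.432 Mbps.
Video: 1.763 − 0.432 = 1.331 Mbps.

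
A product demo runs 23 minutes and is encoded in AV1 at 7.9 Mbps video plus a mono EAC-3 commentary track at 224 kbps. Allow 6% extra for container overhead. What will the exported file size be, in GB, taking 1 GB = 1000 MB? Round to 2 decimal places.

1.49 GB

23 min = 1380 s
Audio: 224 kbps = 0.224 Mbps.
Total bitrate: 7.9 + 0.224 = 8.124 Mbps.
Stream data: 8.124 Mbps × 1380 s = 11211.1 Mb.
With 6% container overhead: ×1.06.
11,884 Mb ÷ 8 = 1,485 MB → 1.485 GB.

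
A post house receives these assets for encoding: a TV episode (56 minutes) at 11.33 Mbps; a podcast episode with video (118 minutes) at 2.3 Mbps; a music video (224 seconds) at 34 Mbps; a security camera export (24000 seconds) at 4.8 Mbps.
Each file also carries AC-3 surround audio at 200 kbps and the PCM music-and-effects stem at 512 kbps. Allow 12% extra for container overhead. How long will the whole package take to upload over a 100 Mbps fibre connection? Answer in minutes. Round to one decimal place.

37.7 minutes

Audio total: 200 + 512 = 712 kbps = 0.712 Mbps.
TV episode: 12.042 Mbps × 3360 s × 1.12 = 45316.5 Mb
podcast episode with video: 3.012 Mbps × 7080 s × 1.12 = 23884.0 Mb
music video: 34.712 Mbps × 224 s × 1.12 = 8708.5 Mb
security camera export: 5.512 Mbps × 24000 s × 1.12 = 148162.6 Mb
Total: 226071.5 Mb = 28258.9 MB.
At 100 Mbps: 226071.5 / 100 = 2261 s ≈ 37.7 minutes.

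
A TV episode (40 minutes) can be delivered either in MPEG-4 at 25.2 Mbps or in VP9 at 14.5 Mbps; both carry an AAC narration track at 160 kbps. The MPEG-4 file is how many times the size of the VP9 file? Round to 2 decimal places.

1.73

40 min = 2400 s
Audio: 160 kbps = 0.160 Mbps.
MPEG-4: 25.360 Mbps × 2400 s = 60864.0 Mb = 7.086 GiB.
VP9: 14.660 Mbps × 2400 s = 35184.0 Mb = 4.096 GiB.
Ratio: 7.086 / 4.096 = 1.730.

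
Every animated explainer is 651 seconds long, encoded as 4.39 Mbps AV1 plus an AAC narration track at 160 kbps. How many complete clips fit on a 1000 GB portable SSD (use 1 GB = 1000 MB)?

Audio: 160 kbps = 0.160 Mbps.
Total bitrate: 4.550 Mbps.
Per item: 4.550 Mbps × 651 s = 2,962 Mb = 370.3 MB.
Capacity: 1000 GB = 8,000,000 Mb; 2700.83 items → 2700 complete.

2700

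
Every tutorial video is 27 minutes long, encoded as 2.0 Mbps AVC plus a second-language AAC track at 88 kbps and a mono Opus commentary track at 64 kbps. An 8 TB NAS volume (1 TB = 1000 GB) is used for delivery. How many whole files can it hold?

27 min = 1620 s
Audio total: 88 + 64 = 152 kbps = 0.152 Mbps.
Total bitrate: 2.152 Mbps.
Per item: 2.152 Mbps × 1620 s = 3,486 Mb = 435.8 MB.
Capacity: 8 TB = 64,000,000 Mb; 18357.89 items → 18357 complete.

18357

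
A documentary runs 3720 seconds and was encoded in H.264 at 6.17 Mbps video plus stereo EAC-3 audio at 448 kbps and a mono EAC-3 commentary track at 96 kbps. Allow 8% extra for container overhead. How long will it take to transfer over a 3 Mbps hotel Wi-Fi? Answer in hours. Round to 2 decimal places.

Audio total: 448 + 96 = 544 kbps = 0.544 Mbps.
Total bitrate: 6.714 Mbps.
File: 6.714 Mbps × 3720 s = 24976.1 Mb.
With 8% container overhead: ×1.08. → 26974.2 Mb.
At 3 Mbps: 26974.2 / 3 = 8991.4 s ≈ 2.5 hours.

2.50 hours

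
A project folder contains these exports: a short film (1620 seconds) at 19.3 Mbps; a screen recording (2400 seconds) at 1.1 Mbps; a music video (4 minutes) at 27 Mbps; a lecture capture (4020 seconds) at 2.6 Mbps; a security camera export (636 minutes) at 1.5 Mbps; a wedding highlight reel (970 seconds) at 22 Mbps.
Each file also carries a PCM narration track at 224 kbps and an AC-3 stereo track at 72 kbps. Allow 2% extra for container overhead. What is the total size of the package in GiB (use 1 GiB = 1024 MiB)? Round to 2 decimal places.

17.03 GiB

Audio total: 224 + 72 = 296 kbps = 0.296 Mbps.
short film: 19.596 Mbps × 1620 s × 1.02 = 32380.4 Mb
screen recording: 1.396 Mbps × 2400 s × 1.02 = 3417.4 Mb
music video: 27.296 Mbps × 240 s × 1.02 = 6682.1 Mb
lecture capture: 2.896 Mbps × 4020 s × 1.02 = 11874.8 Mb
security camera export: 1.796 Mbps × 38160 s × 1.02 = 69906.1 Mb
wedding highlight reel: 22.296 Mbps × 970 s × 1.02 = 22059.7 Mb
Total: 146320.4 Mb = 18290.0 MB.
= 17.03 GiB.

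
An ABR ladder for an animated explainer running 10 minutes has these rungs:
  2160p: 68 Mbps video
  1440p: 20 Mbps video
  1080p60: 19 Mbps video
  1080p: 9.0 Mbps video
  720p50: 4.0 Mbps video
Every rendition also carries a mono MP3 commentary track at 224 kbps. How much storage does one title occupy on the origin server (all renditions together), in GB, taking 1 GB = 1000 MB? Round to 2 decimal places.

10 min = 600 s
Audio: 224 kbps = 0.224 Mbps.
Sum of rendition bitrates: (68+0.224) + (20+0.224) + (19+0.224) + (9.0+0.224) + (4.0+0.224) = 121.120 Mbps.
× 600 s = 72,672 Mb = 9,084 MB = 9.084 GB.

9.08 GB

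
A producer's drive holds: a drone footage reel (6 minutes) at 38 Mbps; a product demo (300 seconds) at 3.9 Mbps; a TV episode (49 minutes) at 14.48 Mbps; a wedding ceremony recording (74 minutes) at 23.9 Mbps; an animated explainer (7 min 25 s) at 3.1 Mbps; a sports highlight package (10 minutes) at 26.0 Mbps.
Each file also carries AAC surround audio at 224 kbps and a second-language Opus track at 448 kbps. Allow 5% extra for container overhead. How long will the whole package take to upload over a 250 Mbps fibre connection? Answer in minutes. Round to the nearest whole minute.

Audio total: 224 + 448 = 672 kbps = 0.672 Mbps.
drone footage reel: 38.672 Mbps × 360 s × 1.05 = 14618.0 Mb
product demo: 4.572 Mbps × 300 s × 1.05 = 1440.2 Mb
TV episode: 15.152 Mbps × 2940 s × 1.05 = 46774.2 Mb
wedding ceremony recording: 24.572 Mbps × 4440 s × 1.05 = 114554.7 Mb
animated explainer: 3.772 Mbps × 445 s × 1.05 = 1762.5 Mb
sports highlight package: 26.672 Mbps × 600 s × 1.05 = 16803.4 Mb
Total: 195952.9 Mb = 24494.1 MB.
At 250 Mbps: 195952.9 / 250 = 784 s ≈ 13.1 minutes.

13 minutes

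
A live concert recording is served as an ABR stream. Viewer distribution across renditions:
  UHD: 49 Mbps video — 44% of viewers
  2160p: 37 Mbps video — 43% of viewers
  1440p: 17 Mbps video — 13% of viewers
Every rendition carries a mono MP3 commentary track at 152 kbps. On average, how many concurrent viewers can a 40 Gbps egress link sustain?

1004

Audio: 152 kbps = 0.152 Mbps.
Average per-viewer bitrate: 0.44×49.152 + 0.43×37.152 + 0.13×17.152 = 39.832 Mbps.
40 Gbps = 40,000 Mbps; 40,000 / 39.832 = 1004.22 → 1004.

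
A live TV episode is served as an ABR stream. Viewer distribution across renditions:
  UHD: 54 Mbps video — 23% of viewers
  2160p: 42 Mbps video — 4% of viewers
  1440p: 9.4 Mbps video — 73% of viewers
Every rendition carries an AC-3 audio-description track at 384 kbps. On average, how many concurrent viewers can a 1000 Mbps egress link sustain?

46

Audio: 384 kbps = 0.384 Mbps.
Average per-viewer bitrate: 0.23×54.384 + 0.04×42.384 + 0.73×9.784 = 21.346 Mbps.
1000 Mbps = 1,000 Mbps; 1,000 / 21.346 = 46.85 → 46.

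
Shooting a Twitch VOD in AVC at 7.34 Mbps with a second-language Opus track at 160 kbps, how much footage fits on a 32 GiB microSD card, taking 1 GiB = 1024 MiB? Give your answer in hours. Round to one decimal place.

10.2 hours

Audio: 160 kbps = 0.160 Mbps.
Total bitrate: 7.34 + 0.160 = 7.500 Mbps.
Capacity: 32 GiB = 274,878 Mb.
Recording time: 274,878 / 7.500 = 36,650 s ≈ 10.2 hours.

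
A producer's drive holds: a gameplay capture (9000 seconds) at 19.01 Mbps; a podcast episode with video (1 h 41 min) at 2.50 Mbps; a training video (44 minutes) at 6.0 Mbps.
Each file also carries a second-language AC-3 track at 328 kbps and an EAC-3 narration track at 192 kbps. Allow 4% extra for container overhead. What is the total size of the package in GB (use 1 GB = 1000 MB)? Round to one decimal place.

Audio total: 328 + 192 = 520 kbps = 0.520 Mbps.
gameplay capture: 19.530 Mbps × 9000 s × 1.04 = 182800.8 Mb
podcast episode with video: 3.020 Mbps × 6060 s × 1.04 = 19033.2 Mb
training video: 6.520 Mbps × 2640 s × 1.04 = 17901.3 Mb
Total: 219735.4 Mb = 27466.9 MB.
= 27.47 GB.

27.5 GB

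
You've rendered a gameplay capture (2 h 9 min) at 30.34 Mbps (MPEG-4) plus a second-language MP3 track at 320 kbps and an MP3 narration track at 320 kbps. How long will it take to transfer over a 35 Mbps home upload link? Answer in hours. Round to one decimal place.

2 h 9 min = 129 min = 7740 s
Audio total: 320 + 320 = 640 kbps = 0.640 Mbps.
Total bitrate: 30.980 Mbps.
File: 30.980 Mbps × 7740 s = 239785.2 Mb.
At 35 Mbps: 239785.2 / 35 = 6851.0 s ≈ 1.9 hours.

1.9 hours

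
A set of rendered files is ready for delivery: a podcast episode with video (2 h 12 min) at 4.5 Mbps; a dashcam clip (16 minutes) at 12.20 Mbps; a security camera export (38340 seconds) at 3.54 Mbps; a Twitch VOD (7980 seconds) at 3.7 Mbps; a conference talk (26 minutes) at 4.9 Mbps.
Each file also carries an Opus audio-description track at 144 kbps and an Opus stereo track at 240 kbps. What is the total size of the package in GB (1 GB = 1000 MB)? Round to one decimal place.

Audio total: 144 + 240 = 384 kbps = 0.384 Mbps.
podcast episode with video: 4.884 Mbps × 7920 s = 38681.3 Mb
dashcam clip: 12.584 Mbps × 960 s = 12080.6 Mb
security camera export: 3.924 Mbps × 38340 s = 150446.2 Mb
Twitch VOD: 4.084 Mbps × 7980 s = 32590.3 Mb
conference talk: 5.284 Mbps × 1560 s = 8243.0 Mb
Total: 242041.4 Mb = 30255.2 MB.
= 30.26 GB.

30.3 GB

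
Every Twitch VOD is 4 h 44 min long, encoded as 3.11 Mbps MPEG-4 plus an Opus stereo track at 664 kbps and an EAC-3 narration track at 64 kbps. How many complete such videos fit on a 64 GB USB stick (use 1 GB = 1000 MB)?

4 h 44 min = 284 min = 17040 s
Audio total: 664 + 64 = 728 kbps = 0.728 Mbps.
Total bitrate: 3.838 Mbps.
Per item: 3.838 Mbps × 17040 s = 65,400 Mb = 8,175 MB.
Capacity: 64 GB = 512,000 Mb; 7.83 items → 7 complete.

7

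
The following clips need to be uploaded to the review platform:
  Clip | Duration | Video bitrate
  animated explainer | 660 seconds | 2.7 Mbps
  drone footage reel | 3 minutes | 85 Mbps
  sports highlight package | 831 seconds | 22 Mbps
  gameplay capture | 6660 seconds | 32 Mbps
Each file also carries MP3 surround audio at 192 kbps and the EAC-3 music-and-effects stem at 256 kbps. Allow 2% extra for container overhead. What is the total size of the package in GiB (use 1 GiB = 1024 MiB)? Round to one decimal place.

Audio total: 192 + 256 = 448 kbps = 0.448 Mbps.
animated explainer: 3.148 Mbps × 660 s × 1.02 = 2119.2 Mb
drone footage reel: 85.448 Mbps × 180 s × 1.02 = 15688.3 Mb
sports highlight package: 22.448 Mbps × 831 s × 1.02 = 19027.4 Mb
gameplay capture: 32.448 Mbps × 6660 s × 1.02 = 220425.8 Mb
Total: 257260.6 Mb = 32157.6 MB.
= 29.95 GiB.

29.9 GiB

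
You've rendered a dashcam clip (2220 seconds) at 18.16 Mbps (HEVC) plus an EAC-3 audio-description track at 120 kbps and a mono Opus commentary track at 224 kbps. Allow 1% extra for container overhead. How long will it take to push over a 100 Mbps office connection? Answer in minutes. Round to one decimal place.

6.9 minutes

Audio total: 120 + 224 = 344 kbps = 0.344 Mbps.
Total bitrate: 18.504 Mbps.
File: 18.504 Mbps × 2220 s = 41078.9 Mb.
With 1% container overhead: ×1.01. → 41489.7 Mb.
At 100 Mbps: 41489.7 / 100 = 414.9 s ≈ 6.91 minutes.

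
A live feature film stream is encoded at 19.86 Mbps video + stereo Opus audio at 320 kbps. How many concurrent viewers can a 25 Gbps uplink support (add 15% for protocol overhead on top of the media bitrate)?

Audio: 320 kbps = 0.320 Mbps.
Per-viewer media rate: 20.180 Mbps.
On the wire with 15% overhead: 23.207 Mbps.
25 Gbps = 25,000 Mbps; 25,000 / 23.207 = 1077.26 → 1077 viewers.

1077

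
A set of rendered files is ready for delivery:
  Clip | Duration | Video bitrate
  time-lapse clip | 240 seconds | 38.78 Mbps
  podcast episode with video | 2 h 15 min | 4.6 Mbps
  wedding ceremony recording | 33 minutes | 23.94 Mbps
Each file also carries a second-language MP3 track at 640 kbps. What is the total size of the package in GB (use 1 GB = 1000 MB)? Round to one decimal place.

12.6 GB

Audio: 640 kbps = 0.640 Mbps.
time-lapse clip: 39.420 Mbps × 240 s = 9460.8 Mb
podcast episode with video: 5.240 Mbps × 8100 s = 42444.0 Mb
wedding ceremony recording: 24.580 Mbps × 1980 s = 48668.4 Mb
Total: 100573.2 Mb = 12571.6 MB.
= 12.57 GB.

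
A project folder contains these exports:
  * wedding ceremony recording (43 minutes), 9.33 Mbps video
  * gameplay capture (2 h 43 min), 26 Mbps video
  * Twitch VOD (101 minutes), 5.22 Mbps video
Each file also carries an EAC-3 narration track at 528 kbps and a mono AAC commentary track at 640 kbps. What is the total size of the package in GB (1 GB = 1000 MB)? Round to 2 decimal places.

Audio total: 528 + 640 = 1168 kbps = 1.168 Mbps.
wedding ceremony recording: 10.498 Mbps × 2580 s = 27084.8 Mb
gameplay capture: 27.168 Mbps × 9780 s = 265703.0 Mb
Twitch VOD: 6.388 Mbps × 6060 s = 38711.3 Mb
Total: 331499.2 Mb = 41437.4 MB.
= 41.44 GB.

41.44 GB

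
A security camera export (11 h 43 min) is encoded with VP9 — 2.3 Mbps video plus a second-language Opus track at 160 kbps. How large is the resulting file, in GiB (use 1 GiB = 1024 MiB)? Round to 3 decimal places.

12.080 GiB

11 h 43 min = 703 min = 42180 s
Audio: 160 kbps = 0.160 Mbps.
Total bitrate: 2.3 + 0.160 = 2.460 Mbps.
Stream data: 2.460 Mbps × 42180 s = 103762.8 Mb.
103,763 Mb = 12,970,350,000 bytes ÷ 1,073,741,824 = 12.08 GiB.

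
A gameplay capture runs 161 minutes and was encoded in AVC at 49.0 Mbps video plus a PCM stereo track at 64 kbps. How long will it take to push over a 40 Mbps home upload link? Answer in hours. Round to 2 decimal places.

161 min = 9660 s
Audio: 64 kbps = 0.064 Mbps.
Total bitrate: 49.064 Mbps.
File: 49.064 Mbps × 9660 s = 473958.2 Mb.
At 40 Mbps: 473958.2 / 40 = 11849.0 s ≈ 3.29 hours.

3.29 hours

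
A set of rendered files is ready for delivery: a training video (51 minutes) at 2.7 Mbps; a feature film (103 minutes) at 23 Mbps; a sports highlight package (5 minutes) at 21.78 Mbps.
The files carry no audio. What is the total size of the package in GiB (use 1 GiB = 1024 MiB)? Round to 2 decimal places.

training video: 2.700 Mbps × 3060 s = 8262.0 Mb
feature film: 23.000 Mbps × 6180 s = 142140.0 Mb
sports highlight package: 21.780 Mbps × 300 s = 6534.0 Mb
Total: 156936.0 Mb = 19617.0 MB.
= 18.27 GiB.

18.27 GiB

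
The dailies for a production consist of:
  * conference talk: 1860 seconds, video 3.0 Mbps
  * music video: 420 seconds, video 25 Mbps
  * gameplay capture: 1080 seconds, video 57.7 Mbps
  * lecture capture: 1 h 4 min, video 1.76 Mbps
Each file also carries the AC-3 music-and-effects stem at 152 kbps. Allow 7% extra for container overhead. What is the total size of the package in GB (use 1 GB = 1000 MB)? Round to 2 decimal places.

11.54 GB

Audio: 152 kbps = 0.152 Mbps.
conference talk: 3.152 Mbps × 1860 s × 1.07 = 6273.1 Mb
music video: 25.152 Mbps × 420 s × 1.07 = 11303.3 Mb
gameplay capture: 57.852 Mbps × 1080 s × 1.07 = 66853.8 Mb
lecture capture: 1.912 Mbps × 3840 s × 1.07 = 7856.0 Mb
Total: 92286.2 Mb = 11535.8 MB.
= 11.54 GB.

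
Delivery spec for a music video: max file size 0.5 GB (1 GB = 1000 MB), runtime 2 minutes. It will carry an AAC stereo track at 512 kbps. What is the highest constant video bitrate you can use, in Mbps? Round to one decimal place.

32.8 Mbps

Budget: 0.5 GB = 4000.0 Mb.
2 min = 120 s
Total bitrate budget: 4000.0 Mb / 120 s = 33.333 Mbps.
Audio: 512 kbps = 0.512 Mbps.
Video: 33.333 − 0.512 = 32.821 Mbps.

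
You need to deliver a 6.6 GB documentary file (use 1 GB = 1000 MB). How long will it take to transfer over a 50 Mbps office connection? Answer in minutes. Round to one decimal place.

17.6 minutes

File: 6.6 GB = 52800.0 Mb.
At 50 Mbps: 52800.0 / 50 = 1056.0 s ≈ 17.6 minutes.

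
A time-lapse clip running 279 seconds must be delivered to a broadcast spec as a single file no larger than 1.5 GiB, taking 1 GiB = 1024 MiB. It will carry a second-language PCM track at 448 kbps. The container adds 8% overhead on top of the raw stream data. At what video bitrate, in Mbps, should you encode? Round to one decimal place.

Budget: 1.5 GiB = 12884.9 Mb.
Stream payload after overhead: 12884.9 / 1.08 = 11930.5 Mb.
Total bitrate budget: 11930.5 Mb / 279 s = 42.762 Mbps.
Audio: 448 kbps = 0.448 Mbps.
Video: 42.762 − 0.448 = 42.314 Mbps.

42.3 Mbps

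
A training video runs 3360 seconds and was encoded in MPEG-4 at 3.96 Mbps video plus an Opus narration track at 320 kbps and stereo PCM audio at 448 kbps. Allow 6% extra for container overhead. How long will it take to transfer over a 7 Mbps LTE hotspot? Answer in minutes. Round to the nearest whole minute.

Audio total: 320 + 448 = 768 kbps = 0.768 Mbps.
Total bitrate: 4.728 Mbps.
File: 4.728 Mbps × 3360 s = 15886.1 Mb.
With 6% container overhead: ×1.06. → 16839.2 Mb.
At 7 Mbps: 16839.2 / 7 = 2405.6 s ≈ 40.1 minutes.

40 minutes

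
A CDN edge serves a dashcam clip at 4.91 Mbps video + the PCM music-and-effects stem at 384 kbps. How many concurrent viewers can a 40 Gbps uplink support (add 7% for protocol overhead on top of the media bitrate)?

Audio: 384 kbps = 0.384 Mbps.
Per-viewer media rate: 5.294 Mbps.
On the wire with 7% overhead: 5.665 Mbps.
40 Gbps = 40,000 Mbps; 40,000 / 5.665 = 7061.42 → 7061 viewers.

7061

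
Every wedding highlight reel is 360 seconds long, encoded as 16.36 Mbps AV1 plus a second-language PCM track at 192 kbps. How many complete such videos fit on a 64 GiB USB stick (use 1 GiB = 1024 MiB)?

Audio: 192 kbps = 0.192 Mbps.
Total bitrate: 16.552 Mbps.
Per item: 16.552 Mbps × 360 s = 5,959 Mb = 744.8 MB.
Capacity: 64 GiB = 549,756 Mb; 92.26 items → 92 complete.

92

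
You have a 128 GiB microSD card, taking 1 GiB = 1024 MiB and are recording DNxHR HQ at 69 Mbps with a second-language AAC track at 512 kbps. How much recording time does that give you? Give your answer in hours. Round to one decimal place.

4.4 hours

Audio: 512 kbps = 0.512 Mbps.
Total bitrate: 69 + 0.512 = 69.512 Mbps.
Capacity: 128 GiB = 1,099,512 Mb.
Recording time: 1,099,512 / 69.512 = 15,818 s ≈ 4.39 hours.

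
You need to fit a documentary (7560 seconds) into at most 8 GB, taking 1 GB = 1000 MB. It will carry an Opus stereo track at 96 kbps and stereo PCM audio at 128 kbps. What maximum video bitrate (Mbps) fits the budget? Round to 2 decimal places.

Budget: 8 GB = 64000.0 Mb.
Total bitrate budget: 64000.0 Mb / 7560 s = 8.466 Mbps.
Audio total: 96 + 128 = 224 kbps = 0.224 Mbps.
Video: 8.466 − 0.224 = 8.242 Mbps.

8.24 Mbps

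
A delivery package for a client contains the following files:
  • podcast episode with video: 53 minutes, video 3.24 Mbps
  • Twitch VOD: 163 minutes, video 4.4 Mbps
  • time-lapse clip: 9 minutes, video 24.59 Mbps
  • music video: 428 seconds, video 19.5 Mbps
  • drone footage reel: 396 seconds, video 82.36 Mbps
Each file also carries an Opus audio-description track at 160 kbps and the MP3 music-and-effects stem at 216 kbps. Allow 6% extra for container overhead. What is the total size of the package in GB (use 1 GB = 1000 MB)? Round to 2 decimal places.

Audio total: 160 + 216 = 376 kbps = 0.376 Mbps.
podcast episode with video: 3.616 Mbps × 3180 s × 1.06 = 12188.8 Mb
Twitch VOD: 4.776 Mbps × 9780 s × 1.06 = 49511.8 Mb
time-lapse clip: 24.966 Mbps × 540 s × 1.06 = 14290.5 Mb
music video: 19.876 Mbps × 428 s × 1.06 = 9017.3 Mb
drone footage reel: 82.736 Mbps × 396 s × 1.06 = 34729.3 Mb
Total: 119737.8 Mb = 14967.2 MB.
= 14.97 GB.

14.97 GB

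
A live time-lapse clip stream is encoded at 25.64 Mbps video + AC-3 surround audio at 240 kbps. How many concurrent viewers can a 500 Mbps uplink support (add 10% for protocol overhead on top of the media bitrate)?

Audio: 240 kbps = 0.240 Mbps.
Per-viewer media rate: 25.880 Mbps.
On the wire with 10% overhead: 28.468 Mbps.
500 Mbps = 500.0 Mbps; 500.0 / 28.468 = 17.56 → 17 viewers.

17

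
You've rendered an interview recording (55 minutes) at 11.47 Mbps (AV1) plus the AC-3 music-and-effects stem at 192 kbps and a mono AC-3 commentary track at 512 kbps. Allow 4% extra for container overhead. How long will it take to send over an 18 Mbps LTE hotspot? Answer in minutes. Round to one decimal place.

38.7 minutes

55 min = 3300 s
Audio total: 192 + 512 = 704 kbps = 0.704 Mbps.
Total bitrate: 12.174 Mbps.
File: 12.174 Mbps × 3300 s = 40174.2 Mb.
With 4% container overhead: ×1.04. → 41781.2 Mb.
At 18 Mbps: 41781.2 / 18 = 2321.2 s ≈ 38.7 minutes.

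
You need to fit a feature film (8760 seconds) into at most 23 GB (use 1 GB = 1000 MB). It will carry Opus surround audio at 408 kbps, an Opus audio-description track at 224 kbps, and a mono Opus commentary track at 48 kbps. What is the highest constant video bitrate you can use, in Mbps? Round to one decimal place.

20.3 Mbps

Budget: 23 GB = 184000.0 Mb.
Total bitrate budget: 184000.0 Mb / 8760 s = 21.005 Mbps.
Audio total: 408 + 224 + 48 = 680 kbps = 0.680 Mbps.
Video: 21.005 − 0.680 = 20.325 Mbps.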